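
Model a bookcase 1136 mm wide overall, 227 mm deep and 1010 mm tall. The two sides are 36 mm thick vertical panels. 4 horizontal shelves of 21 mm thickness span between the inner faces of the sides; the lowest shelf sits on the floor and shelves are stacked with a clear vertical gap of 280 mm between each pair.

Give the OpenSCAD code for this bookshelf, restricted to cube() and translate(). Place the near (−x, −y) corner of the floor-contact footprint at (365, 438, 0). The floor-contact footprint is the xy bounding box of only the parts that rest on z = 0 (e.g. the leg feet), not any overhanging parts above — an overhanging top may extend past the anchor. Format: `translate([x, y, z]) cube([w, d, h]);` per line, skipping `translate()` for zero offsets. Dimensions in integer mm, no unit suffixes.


translate([365, 438, 0]) cube([36, 227, 1010]);
translate([1465, 438, 0]) cube([36, 227, 1010]);
translate([401, 438, 0]) cube([1064, 227, 21]);
translate([401, 438, 301]) cube([1064, 227, 21]);
translate([401, 438, 602]) cube([1064, 227, 21]);
translate([401, 438, 903]) cube([1064, 227, 21]);


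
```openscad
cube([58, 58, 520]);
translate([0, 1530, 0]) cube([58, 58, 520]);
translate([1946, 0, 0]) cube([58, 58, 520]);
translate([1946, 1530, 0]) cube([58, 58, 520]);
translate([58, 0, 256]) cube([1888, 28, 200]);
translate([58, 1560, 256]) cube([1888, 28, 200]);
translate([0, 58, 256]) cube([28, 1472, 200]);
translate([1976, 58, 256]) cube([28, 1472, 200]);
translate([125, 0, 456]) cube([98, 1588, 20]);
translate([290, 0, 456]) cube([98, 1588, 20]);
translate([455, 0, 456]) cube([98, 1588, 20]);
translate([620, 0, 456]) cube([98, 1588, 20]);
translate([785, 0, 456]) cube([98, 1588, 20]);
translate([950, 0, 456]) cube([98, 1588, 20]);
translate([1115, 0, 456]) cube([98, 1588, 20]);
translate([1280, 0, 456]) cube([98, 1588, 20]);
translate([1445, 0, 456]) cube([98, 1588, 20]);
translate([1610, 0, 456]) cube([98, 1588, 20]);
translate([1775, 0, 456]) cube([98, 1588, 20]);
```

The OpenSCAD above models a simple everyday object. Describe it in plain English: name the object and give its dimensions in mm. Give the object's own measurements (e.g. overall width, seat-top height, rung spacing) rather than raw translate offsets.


A bed frame 2004 mm long (x) by 1588 mm wide (y). Four 58×58 mm corner posts, 520 mm tall, at the corners of the footprint. Four rails of 28 mm thickness and 200 mm height run between adjacent posts with their undersides at z = 256 mm, their outer faces flush with the outside of the frame (the two x-running rails run between the posts' inner faces; the two y-running rails run between the posts' inner faces). 11 slats, each 98 mm wide (x) and 20 mm thick, lie across the top of the two x-running rails, running the full 1588 mm width of the frame in y; along x they sit between the end posts with a 67 mm gap after the −x posts and between neighbouring slats, leaving 73 mm before the +x posts.


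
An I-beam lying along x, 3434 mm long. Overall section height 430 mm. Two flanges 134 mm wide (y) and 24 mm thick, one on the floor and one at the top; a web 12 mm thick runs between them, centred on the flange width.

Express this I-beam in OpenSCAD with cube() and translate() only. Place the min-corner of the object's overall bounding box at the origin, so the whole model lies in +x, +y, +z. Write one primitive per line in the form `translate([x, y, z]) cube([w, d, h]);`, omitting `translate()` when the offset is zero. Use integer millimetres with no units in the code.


cube([3434, 134, 24]);
translate([0, 61, 24]) cube([3434, 12, 382]);
translate([0, 0, 406]) cube([3434, 134, 24]);


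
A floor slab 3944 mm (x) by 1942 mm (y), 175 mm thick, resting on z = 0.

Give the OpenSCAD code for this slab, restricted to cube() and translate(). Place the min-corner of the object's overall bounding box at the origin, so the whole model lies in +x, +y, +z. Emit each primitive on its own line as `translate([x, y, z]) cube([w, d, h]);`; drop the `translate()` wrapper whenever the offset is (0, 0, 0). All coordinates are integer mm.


cube([3944, 1942, 175]);


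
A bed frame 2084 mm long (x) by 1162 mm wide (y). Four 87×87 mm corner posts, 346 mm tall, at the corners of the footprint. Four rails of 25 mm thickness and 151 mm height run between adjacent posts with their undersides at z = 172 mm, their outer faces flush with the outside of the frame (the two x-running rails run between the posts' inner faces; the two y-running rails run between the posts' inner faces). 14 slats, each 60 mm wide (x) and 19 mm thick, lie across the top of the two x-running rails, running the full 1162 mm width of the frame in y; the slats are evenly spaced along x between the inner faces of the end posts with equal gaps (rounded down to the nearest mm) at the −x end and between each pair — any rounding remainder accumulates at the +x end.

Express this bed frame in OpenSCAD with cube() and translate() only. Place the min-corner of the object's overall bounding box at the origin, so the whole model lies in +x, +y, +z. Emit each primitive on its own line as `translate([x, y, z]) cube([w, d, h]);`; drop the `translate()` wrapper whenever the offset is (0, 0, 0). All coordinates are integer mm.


cube([87, 87, 346]);
translate([0, 1075, 0]) cube([87, 87, 346]);
translate([1997, 0, 0]) cube([87, 87, 346]);
translate([1997, 1075, 0]) cube([87, 87, 346]);
translate([87, 0, 172]) cube([1910, 25, 151]);
translate([87, 1137, 172]) cube([1910, 25, 151]);
translate([0, 87, 172]) cube([25, 988, 151]);
translate([2059, 87, 172]) cube([25, 988, 151]);
translate([158, 0, 323]) cube([60, 1162, 19]);
translate([289, 0, 323]) cube([60, 1162, 19]);
translate([420, 0, 323]) cube([60, 1162, 19]);
translate([551, 0, 323]) cube([60, 1162, 19]);
translate([682, 0, 323]) cube([60, 1162, 19]);
translate([813, 0, 323]) cube([60, 1162, 19]);
translate([944, 0, 323]) cube([60, 1162, 19]);
translate([1075, 0, 323]) cube([60, 1162, 19]);
translate([1206, 0, 323]) cube([60, 1162, 19]);
translate([1337, 0, 323]) cube([60, 1162, 19]);
translate([1468, 0, 323]) cube([60, 1162, 19]);
translate([1599, 0, 323]) cube([60, 1162, 19]);
translate([1730, 0, 323]) cube([60, 1162, 19]);
translate([1861, 0, 323]) cube([60, 1162, 19]);


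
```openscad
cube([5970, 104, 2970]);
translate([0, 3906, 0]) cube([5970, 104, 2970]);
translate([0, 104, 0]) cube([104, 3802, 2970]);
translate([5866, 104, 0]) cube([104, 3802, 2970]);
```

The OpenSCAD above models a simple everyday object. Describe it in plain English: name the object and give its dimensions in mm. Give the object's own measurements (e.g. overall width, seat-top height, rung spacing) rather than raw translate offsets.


The wall frame of a small rectangular building: four walls, each 2970 mm tall and 104 mm thick, enclosing a footprint 5970 mm (x) by 4010 mm (y) outside-to-outside, with no floor or roof. The front and back walls (the −y and +y sides) span the full width; the two side walls fit between them.


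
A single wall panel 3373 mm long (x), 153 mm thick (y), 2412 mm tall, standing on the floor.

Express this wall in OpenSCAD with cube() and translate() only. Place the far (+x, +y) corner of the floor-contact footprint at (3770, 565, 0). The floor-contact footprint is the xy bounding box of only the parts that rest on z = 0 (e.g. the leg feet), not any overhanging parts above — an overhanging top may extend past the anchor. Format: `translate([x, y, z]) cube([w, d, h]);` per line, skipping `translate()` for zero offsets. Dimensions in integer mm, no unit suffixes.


translate([397, 412, 0]) cube([3373, 153, 2412]);


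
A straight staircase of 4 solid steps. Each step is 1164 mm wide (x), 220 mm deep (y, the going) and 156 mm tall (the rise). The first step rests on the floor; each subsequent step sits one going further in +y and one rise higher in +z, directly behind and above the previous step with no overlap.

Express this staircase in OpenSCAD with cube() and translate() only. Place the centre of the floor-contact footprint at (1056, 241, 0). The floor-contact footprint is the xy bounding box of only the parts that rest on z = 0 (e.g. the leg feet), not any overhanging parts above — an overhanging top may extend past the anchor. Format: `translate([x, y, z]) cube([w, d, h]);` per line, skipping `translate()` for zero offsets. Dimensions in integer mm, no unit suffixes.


translate([474, 131, 0]) cube([1164, 220, 156]);
translate([474, 351, 156]) cube([1164, 220, 156]);
translate([474, 571, 312]) cube([1164, 220, 156]);
translate([474, 791, 468]) cube([1164, 220, 156]);


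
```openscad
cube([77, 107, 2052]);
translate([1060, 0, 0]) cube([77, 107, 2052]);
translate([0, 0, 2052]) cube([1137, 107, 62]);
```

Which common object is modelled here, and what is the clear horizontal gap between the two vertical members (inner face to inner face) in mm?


A door frame. The clear opening width is 983 mm.

Two 2052 mm tall posts with a header on top — a door frame. The left jamb is 77 mm wide at x = 0; the right jamb starts at x = 1060. The clear opening is 1060 − 77 = 983 mm.


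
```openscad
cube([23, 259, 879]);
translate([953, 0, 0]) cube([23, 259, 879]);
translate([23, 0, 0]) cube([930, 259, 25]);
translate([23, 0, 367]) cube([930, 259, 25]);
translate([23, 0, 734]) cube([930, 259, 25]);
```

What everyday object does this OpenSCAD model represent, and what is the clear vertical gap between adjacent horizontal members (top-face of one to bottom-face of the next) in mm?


A bookshelf. The clear shelf gap is 342 mm.

Two tall side panels with 3 horizontal boards between them — a bookshelf. The first two shelf undersides are at z = 0 and z = 367; with shelf thickness 25, the clear gap is 367 − 0 − 25 = 342 mm.


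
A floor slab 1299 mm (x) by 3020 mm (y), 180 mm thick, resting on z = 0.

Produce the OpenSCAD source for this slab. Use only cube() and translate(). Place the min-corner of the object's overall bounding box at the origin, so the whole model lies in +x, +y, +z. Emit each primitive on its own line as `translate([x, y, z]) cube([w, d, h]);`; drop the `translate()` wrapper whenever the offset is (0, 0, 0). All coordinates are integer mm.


cube([1299, 3020, 180]);


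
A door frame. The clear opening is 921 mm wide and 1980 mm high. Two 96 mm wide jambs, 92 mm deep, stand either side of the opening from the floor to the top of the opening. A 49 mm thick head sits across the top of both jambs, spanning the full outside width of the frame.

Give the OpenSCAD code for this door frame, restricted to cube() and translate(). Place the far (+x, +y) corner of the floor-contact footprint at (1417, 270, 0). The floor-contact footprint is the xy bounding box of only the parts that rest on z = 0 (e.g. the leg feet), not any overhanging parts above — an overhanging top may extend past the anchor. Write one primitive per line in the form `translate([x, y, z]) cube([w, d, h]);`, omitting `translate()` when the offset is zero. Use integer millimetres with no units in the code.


translate([304, 178, 0]) cube([96, 92, 1980]);
translate([1321, 178, 0]) cube([96, 92, 1980]);
translate([304, 178, 1980]) cube([1113, 92, 49]);


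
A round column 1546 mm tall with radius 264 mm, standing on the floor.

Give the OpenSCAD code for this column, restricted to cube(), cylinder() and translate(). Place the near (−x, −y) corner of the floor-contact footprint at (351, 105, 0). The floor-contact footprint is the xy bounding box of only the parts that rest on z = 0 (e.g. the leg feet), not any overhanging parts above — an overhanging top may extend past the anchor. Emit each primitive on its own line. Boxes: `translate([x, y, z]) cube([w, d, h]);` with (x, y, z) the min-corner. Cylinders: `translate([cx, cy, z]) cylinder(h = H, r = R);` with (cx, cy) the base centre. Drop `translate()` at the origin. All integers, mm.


translate([615, 369, 0]) cylinder(h = 1546, r = 264);


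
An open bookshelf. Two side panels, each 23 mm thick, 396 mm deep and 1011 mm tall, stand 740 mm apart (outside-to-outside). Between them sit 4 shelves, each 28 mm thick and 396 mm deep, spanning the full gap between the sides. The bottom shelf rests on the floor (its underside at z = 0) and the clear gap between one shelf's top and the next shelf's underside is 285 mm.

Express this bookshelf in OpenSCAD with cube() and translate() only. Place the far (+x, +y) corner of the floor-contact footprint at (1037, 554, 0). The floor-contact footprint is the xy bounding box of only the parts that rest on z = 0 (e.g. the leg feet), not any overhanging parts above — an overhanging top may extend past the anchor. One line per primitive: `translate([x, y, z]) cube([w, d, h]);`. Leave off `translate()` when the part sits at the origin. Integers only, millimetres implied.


translate([297, 158, 0]) cube([23, 396, 1011]);
translate([1014, 158, 0]) cube([23, 396, 1011]);
translate([320, 158, 0]) cube([694, 396, 28]);
translate([320, 158, 313]) cube([694, 396, 28]);
translate([320, 158, 626]) cube([694, 396, 28]);
translate([320, 158, 939]) cube([694, 396, 28]);


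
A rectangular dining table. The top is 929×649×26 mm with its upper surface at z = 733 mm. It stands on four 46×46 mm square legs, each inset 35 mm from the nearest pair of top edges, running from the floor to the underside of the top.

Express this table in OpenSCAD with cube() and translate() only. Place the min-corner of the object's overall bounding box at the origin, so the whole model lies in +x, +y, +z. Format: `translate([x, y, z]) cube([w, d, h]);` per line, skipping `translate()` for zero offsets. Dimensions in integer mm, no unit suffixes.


// leg_h = 733 - 26 = 707
translate([0, 0, 707]) cube([929, 649, 26]);
translate([35, 35, 0]) cube([46, 46, 707]);
translate([848, 35, 0]) cube([46, 46, 707]);
translate([35, 568, 0]) cube([46, 46, 707]);
translate([848, 568, 0]) cube([46, 46, 707]);


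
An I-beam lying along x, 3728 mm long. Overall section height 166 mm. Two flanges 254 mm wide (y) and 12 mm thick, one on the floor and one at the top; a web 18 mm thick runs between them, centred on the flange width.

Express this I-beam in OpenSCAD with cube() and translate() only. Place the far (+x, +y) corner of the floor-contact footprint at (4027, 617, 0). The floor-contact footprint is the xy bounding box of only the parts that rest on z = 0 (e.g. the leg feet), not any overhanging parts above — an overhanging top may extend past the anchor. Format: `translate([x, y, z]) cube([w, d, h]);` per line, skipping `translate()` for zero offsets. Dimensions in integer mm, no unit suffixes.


translate([299, 363, 0]) cube([3728, 254, 12]);
translate([299, 481, 12]) cube([3728, 18, 142]);
translate([299, 363, 154]) cube([3728, 254, 12]);


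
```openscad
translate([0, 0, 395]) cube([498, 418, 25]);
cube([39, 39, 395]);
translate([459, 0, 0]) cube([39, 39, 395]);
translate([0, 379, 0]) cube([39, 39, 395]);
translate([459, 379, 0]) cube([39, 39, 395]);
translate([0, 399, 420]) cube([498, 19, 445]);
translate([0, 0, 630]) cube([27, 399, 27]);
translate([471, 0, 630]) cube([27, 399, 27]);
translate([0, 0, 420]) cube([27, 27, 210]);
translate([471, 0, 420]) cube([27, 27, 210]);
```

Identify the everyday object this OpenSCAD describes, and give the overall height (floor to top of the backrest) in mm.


A chair. The overall height is 865 mm.

A slab on four corner posts with a tall panel at the back — a chair. The seat slab sits at z = 395 with thickness 25, and the 445 mm backrest starts at the seat top, so the overall height is 395 + 25 + 445 = 865 mm.


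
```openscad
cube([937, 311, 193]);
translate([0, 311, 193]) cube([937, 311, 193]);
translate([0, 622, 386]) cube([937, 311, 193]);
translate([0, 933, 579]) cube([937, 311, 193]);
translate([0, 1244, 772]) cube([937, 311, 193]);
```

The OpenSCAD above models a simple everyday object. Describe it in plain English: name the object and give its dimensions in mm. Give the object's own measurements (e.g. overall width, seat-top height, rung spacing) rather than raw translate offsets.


A straight staircase of 5 solid steps. Each step is 937 mm wide (x), 311 mm deep (y, the going) and 193 mm tall (the rise). The first step rests on the floor; each subsequent step sits one going further in +y and one rise higher in +z, directly behind and above the previous step with no overlap.


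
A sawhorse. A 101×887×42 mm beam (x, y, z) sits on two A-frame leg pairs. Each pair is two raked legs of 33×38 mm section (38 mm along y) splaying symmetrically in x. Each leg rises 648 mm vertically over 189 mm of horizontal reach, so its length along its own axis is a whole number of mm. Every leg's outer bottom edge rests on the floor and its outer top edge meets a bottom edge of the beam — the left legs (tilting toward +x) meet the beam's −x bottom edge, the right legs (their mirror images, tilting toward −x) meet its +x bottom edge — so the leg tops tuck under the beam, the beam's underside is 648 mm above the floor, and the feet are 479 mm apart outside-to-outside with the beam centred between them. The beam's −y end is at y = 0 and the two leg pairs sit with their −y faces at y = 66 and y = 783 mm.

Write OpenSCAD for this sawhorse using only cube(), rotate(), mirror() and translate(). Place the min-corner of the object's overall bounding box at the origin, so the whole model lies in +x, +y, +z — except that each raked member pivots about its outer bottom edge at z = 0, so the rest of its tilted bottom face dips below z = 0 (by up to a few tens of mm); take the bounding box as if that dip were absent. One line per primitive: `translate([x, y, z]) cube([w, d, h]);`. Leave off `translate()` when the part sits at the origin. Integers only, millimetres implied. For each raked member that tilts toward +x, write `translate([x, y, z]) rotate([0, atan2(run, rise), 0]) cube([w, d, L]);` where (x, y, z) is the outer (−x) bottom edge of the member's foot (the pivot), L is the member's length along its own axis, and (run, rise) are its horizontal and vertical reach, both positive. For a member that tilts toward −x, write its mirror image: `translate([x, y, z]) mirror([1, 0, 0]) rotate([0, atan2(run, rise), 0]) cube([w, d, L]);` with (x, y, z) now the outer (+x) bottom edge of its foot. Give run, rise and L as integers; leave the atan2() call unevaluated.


translate([189, 0, 648]) cube([101, 887, 42]);
translate([0, 66, 0]) rotate([0, atan2(189, 648), 0]) cube([33, 38, 675]);
translate([479, 66, 0]) mirror([1, 0, 0]) rotate([0, atan2(189, 648), 0]) cube([33, 38, 675]);
translate([0, 783, 0]) rotate([0, atan2(189, 648), 0]) cube([33, 38, 675]);
translate([479, 783, 0]) mirror([1, 0, 0]) rotate([0, atan2(189, 648), 0]) cube([33, 38, 675]);


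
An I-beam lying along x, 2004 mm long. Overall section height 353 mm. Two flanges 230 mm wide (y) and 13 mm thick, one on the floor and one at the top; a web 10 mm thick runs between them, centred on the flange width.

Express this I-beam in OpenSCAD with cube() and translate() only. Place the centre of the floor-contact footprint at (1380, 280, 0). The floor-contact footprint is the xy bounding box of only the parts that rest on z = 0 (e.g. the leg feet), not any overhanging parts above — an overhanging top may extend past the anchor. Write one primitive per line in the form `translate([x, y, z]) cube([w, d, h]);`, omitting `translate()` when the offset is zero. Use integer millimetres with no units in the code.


translate([378, 165, 0]) cube([2004, 230, 13]);
translate([378, 275, 13]) cube([2004, 10, 327]);
translate([378, 165, 340]) cube([2004, 230, 13]);


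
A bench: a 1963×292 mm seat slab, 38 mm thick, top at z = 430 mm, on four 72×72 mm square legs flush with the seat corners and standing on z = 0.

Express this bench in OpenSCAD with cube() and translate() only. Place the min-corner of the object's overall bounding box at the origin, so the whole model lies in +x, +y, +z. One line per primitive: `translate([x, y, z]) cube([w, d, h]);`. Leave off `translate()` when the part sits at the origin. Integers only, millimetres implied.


translate([0, 0, 392]) cube([1963, 292, 38]);
cube([72, 72, 392]);
translate([0, 220, 0]) cube([72, 72, 392]);
translate([1891, 0, 0]) cube([72, 72, 392]);
translate([1891, 220, 0]) cube([72, 72, 392]);


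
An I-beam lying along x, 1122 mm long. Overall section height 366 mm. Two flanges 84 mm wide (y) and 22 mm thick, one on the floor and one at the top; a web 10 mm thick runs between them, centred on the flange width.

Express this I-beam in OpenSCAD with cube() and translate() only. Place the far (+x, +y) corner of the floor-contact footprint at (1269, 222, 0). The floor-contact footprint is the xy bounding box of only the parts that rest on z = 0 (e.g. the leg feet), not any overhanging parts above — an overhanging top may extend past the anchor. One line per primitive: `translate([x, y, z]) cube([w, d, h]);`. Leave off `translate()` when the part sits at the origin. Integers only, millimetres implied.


translate([147, 138, 0]) cube([1122, 84, 22]);
translate([147, 175, 22]) cube([1122, 10, 322]);
translate([147, 138, 344]) cube([1122, 84, 22]);


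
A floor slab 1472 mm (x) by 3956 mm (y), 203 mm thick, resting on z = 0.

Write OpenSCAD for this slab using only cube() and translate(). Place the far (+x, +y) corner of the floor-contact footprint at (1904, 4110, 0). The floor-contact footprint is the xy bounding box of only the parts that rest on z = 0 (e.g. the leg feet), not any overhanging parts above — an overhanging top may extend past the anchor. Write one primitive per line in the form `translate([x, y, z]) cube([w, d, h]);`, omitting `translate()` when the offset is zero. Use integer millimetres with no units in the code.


translate([432, 154, 0]) cube([1472, 3956, 203]);


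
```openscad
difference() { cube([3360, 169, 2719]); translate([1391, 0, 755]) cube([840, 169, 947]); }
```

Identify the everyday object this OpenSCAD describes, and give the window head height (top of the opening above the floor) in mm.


A wall with a window opening. The window head height is 1702 mm.

A wall with a rectangular opening subtracted — a window. Sill at z = 755, opening 947 mm tall, so the head is at 755 + 947 = 1702 mm.


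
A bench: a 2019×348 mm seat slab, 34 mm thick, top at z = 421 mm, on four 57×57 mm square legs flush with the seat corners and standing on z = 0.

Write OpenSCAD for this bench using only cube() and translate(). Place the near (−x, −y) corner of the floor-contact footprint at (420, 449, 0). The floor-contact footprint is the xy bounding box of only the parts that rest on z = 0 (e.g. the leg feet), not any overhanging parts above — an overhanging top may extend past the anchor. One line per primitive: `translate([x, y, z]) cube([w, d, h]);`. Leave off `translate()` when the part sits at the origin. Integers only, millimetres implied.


translate([420, 449, 387]) cube([2019, 348, 34]);
translate([420, 449, 0]) cube([57, 57, 387]);
translate([420, 740, 0]) cube([57, 57, 387]);
translate([2382, 449, 0]) cube([57, 57, 387]);
translate([2382, 740, 0]) cube([57, 57, 387]);


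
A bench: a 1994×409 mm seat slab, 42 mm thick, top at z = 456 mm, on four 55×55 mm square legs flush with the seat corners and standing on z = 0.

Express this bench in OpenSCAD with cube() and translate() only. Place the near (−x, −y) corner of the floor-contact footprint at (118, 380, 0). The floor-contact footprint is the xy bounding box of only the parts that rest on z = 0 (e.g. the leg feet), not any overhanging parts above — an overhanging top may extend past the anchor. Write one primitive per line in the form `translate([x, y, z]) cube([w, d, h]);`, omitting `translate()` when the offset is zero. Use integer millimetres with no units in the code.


translate([118, 380, 414]) cube([1994, 409, 42]);
translate([118, 380, 0]) cube([55, 55, 414]);
translate([118, 734, 0]) cube([55, 55, 414]);
translate([2057, 380, 0]) cube([55, 55, 414]);
translate([2057, 734, 0]) cube([55, 55, 414]);


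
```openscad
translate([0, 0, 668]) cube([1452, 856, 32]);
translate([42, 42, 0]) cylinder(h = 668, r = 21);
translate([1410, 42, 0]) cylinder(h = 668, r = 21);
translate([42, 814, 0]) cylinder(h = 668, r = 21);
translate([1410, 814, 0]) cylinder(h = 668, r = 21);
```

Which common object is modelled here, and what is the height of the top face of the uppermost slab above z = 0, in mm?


A table. The table height is 700 mm.

A 1452×856×32 slab sits at z = 668 on four Ø42 mm round legs — a table. The top surface is at 668 + 32 = 700 mm.


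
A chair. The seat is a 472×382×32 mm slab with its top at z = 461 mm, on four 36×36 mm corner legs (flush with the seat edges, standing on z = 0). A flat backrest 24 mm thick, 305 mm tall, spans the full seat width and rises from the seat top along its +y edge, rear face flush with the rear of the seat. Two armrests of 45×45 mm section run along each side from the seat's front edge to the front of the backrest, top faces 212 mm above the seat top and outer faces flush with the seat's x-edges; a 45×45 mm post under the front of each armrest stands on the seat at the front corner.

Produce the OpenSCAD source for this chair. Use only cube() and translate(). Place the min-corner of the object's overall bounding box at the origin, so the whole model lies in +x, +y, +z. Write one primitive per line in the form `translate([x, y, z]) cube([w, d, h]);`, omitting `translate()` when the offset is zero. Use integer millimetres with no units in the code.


translate([0, 0, 429]) cube([472, 382, 32]);
cube([36, 36, 429]);
translate([436, 0, 0]) cube([36, 36, 429]);
translate([0, 346, 0]) cube([36, 36, 429]);
translate([436, 346, 0]) cube([36, 36, 429]);
translate([0, 358, 461]) cube([472, 24, 305]);
translate([0, 0, 628]) cube([45, 358, 45]);
translate([427, 0, 628]) cube([45, 358, 45]);
translate([0, 0, 461]) cube([45, 45, 167]);
translate([427, 0, 461]) cube([45, 45, 167]);


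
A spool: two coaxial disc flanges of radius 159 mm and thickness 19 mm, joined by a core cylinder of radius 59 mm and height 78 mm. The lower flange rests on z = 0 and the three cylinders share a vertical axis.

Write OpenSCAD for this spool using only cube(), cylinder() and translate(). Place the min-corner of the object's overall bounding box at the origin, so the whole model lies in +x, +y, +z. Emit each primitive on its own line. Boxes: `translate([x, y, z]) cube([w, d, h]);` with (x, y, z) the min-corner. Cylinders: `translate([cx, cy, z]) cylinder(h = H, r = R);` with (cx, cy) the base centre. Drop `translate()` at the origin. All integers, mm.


translate([159, 159, 0]) cylinder(h = 19, r = 159);
translate([159, 159, 19]) cylinder(h = 78, r = 59);
translate([159, 159, 97]) cylinder(h = 19, r = 159);


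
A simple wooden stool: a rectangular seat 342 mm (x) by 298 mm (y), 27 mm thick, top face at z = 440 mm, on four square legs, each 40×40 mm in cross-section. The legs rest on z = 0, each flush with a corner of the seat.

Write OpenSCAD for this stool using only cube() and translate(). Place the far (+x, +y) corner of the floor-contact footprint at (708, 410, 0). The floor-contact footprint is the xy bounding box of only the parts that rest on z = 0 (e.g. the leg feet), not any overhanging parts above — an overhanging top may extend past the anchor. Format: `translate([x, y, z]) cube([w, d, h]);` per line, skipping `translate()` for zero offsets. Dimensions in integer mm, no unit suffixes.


translate([366, 112, 413]) cube([342, 298, 27]);
translate([366, 112, 0]) cube([40, 40, 413]);
translate([668, 112, 0]) cube([40, 40, 413]);
translate([366, 370, 0]) cube([40, 40, 413]);
translate([668, 370, 0]) cube([40, 40, 413]);


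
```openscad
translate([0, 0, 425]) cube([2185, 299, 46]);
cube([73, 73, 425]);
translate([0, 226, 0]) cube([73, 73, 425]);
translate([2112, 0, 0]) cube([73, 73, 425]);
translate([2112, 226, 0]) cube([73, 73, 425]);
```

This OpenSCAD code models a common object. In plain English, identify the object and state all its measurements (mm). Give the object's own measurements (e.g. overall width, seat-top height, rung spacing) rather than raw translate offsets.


A long wooden bench with a 2185 mm (x) × 299 mm (y) seat, 46 mm thick, its top surface 471 mm above the floor. Four 73 mm square legs at the seat corners, flush with the edges, run from z = 0 to the seat underside.


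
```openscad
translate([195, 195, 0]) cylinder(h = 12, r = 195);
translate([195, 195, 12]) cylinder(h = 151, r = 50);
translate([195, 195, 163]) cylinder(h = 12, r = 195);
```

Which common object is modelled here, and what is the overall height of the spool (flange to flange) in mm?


A spool. The overall height is 175 mm.

Three coaxial cylinders, large–small–large — a spool. Two 12 mm flanges and a 151 mm core give 12 + 151 + 12 = 175 mm.


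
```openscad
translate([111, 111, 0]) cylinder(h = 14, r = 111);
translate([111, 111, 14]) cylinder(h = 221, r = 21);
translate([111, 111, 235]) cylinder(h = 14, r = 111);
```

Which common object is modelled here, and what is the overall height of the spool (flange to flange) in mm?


A spool. The overall height is 249 mm.

Three coaxial cylinders, large–small–large — a spool. Two 14 mm flanges and a 221 mm core give 14 + 221 + 14 = 249 mm.


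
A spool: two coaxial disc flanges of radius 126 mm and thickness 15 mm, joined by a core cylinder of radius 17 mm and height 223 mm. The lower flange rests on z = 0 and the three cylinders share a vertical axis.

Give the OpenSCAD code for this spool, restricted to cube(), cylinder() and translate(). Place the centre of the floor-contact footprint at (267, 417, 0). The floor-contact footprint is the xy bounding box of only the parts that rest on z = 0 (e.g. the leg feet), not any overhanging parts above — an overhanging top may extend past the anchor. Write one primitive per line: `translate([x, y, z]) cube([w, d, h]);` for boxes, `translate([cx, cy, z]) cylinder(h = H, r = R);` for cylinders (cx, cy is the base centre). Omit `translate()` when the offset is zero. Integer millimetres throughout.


translate([267, 417, 0]) cylinder(h = 15, r = 126);
translate([267, 417, 15]) cylinder(h = 223, r = 17);
translate([267, 417, 238]) cylinder(h = 15, r = 126);


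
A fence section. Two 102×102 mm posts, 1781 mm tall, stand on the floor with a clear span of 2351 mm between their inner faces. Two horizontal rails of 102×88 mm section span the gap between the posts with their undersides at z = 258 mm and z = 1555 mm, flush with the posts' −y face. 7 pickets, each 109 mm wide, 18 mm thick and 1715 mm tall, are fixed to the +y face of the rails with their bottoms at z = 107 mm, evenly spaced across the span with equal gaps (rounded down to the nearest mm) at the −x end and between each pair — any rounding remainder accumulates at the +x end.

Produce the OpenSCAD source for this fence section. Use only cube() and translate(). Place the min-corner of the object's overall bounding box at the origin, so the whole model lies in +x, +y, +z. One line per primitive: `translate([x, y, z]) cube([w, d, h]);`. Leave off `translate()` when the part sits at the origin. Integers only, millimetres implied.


cube([102, 102, 1781]);
translate([2453, 0, 0]) cube([102, 102, 1781]);
translate([102, 0, 258]) cube([2351, 102, 88]);
translate([102, 0, 1555]) cube([2351, 102, 88]);
translate([300, 102, 107]) cube([109, 18, 1715]);
translate([607, 102, 107]) cube([109, 18, 1715]);
translate([914, 102, 107]) cube([109, 18, 1715]);
translate([1221, 102, 107]) cube([109, 18, 1715]);
translate([1528, 102, 107]) cube([109, 18, 1715]);
translate([1835, 102, 107]) cube([109, 18, 1715]);
translate([2142, 102, 107]) cube([109, 18, 1715]);


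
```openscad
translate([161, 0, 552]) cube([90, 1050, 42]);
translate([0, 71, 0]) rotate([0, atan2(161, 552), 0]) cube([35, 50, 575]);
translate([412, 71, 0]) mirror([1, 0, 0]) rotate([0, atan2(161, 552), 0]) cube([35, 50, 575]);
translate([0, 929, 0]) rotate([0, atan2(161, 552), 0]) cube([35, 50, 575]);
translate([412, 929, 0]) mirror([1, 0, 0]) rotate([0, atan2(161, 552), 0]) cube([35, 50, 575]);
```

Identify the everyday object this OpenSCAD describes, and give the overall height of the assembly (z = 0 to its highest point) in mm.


A sawhorse. The overall height is 594 mm.

A beam across two mirrored pairs of raked legs — a sawhorse. The beam's underside is at z = 552 (matching the legs' vertical rise in atan2(161, 552)) and the beam is 42 mm tall, so its top is at 552 + 42 = 594 mm. The raked legs top out at the beam's underside, so that is the highest point.


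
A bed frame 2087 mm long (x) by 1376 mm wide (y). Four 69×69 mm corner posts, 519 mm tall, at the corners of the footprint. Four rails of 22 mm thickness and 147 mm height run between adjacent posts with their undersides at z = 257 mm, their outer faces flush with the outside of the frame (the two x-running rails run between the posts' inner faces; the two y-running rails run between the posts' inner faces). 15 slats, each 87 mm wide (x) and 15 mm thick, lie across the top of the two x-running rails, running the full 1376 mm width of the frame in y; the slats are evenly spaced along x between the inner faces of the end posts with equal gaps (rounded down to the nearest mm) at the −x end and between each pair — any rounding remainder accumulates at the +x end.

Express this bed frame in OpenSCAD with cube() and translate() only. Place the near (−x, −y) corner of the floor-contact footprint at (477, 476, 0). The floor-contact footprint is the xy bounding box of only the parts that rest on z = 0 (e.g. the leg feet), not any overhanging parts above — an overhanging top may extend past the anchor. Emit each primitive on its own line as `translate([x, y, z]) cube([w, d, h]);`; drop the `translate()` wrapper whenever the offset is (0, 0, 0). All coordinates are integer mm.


// slat z = rail_z + rail_h = 257 + 147 = 404
// slat gap = ⌊(1949 − 15·87) / 16⌋ = 40
translate([477, 476, 0]) cube([69, 69, 519]);
translate([477, 1783, 0]) cube([69, 69, 519]);
translate([2495, 476, 0]) cube([69, 69, 519]);
translate([2495, 1783, 0]) cube([69, 69, 519]);
translate([546, 476, 257]) cube([1949, 22, 147]);
translate([546, 1830, 257]) cube([1949, 22, 147]);
translate([477, 545, 257]) cube([22, 1238, 147]);
translate([2542, 545, 257]) cube([22, 1238, 147]);
translate([586, 476, 404]) cube([87, 1376, 15]);
translate([713, 476, 404]) cube([87, 1376, 15]);
translate([840, 476, 404]) cube([87, 1376, 15]);
translate([967, 476, 404]) cube([87, 1376, 15]);
translate([1094, 476, 404]) cube([87, 1376, 15]);
translate([1221, 476, 404]) cube([87, 1376, 15]);
translate([1348, 476, 404]) cube([87, 1376, 15]);
translate([1475, 476, 404]) cube([87, 1376, 15]);
translate([1602, 476, 404]) cube([87, 1376, 15]);
translate([1729, 476, 404]) cube([87, 1376, 15]);
translate([1856, 476, 404]) cube([87, 1376, 15]);
translate([1983, 476, 404]) cube([87, 1376, 15]);
translate([2110, 476, 404]) cube([87, 1376, 15]);
translate([2237, 476, 404]) cube([87, 1376, 15]);
translate([2364, 476, 404]) cube([87, 1376, 15]);


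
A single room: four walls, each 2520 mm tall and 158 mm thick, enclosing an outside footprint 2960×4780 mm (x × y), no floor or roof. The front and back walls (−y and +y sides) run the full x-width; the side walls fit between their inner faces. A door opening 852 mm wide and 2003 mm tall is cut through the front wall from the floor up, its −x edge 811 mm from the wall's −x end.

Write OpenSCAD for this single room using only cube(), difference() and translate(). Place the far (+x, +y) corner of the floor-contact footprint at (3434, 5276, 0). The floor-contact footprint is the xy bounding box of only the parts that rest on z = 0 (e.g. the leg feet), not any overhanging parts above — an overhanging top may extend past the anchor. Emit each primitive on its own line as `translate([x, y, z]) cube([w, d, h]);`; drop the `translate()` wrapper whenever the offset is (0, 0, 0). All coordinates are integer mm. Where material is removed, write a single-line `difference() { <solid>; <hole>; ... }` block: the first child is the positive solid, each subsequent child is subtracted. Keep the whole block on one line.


difference() { translate([474, 496, 0]) cube([2960, 158, 2520]); translate([1285, 496, 0]) cube([852, 158, 2003]); }
translate([474, 5118, 0]) cube([2960, 158, 2520]);
translate([474, 654, 0]) cube([158, 4464, 2520]);
translate([3276, 654, 0]) cube([158, 4464, 2520]);


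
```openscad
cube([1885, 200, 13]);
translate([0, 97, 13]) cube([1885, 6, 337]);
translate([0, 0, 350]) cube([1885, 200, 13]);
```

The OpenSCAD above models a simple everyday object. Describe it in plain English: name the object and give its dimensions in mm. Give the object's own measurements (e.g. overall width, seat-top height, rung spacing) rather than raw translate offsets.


An I-beam lying along x, 1885 mm long. Overall section height 363 mm. Two flanges 200 mm wide (y) and 13 mm thick, one on the floor and one at the top; a web 6 mm thick runs between them, centred on the flange width.


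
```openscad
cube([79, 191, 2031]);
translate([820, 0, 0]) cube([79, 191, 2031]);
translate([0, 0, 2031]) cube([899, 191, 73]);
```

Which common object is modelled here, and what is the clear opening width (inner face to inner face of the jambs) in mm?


A door frame. The clear opening width is 741 mm.

Two 2031 mm tall posts with a header on top — a door frame. The left jamb is 79 mm wide at x = 0; the right jamb starts at x = 820. The clear opening is 820 − 79 = 741 mm.


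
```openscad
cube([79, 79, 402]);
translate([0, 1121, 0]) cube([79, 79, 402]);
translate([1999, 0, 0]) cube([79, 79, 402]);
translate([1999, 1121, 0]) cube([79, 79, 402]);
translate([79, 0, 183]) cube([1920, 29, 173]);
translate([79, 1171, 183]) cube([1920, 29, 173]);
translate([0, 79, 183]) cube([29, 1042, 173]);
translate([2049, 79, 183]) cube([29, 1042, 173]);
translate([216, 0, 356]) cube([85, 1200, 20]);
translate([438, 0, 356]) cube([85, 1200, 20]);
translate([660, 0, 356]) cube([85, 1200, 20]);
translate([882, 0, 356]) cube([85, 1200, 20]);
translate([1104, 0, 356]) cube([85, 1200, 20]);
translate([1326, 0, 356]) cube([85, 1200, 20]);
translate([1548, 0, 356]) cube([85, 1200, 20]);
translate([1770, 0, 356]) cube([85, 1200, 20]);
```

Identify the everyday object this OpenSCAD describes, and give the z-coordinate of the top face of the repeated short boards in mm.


A bed frame. The slat-top height is 376 mm.

Four posts, four rails, and a row of slats — a bed frame. Slats sit on the rails at z = 183 + 173 = 356; with slat thickness 20, the top is 376 mm.


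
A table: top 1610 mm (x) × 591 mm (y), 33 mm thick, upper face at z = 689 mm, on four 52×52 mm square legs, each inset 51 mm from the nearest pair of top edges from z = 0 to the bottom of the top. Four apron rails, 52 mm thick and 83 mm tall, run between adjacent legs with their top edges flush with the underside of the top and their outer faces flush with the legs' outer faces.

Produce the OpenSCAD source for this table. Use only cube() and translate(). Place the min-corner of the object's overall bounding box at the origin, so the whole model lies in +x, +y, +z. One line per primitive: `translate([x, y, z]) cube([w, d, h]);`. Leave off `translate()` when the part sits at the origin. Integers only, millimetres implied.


translate([0, 0, 656]) cube([1610, 591, 33]);
translate([51, 51, 0]) cube([52, 52, 656]);
translate([1507, 51, 0]) cube([52, 52, 656]);
translate([51, 488, 0]) cube([52, 52, 656]);
translate([1507, 488, 0]) cube([52, 52, 656]);
translate([103, 51, 573]) cube([1404, 52, 83]);
translate([103, 488, 573]) cube([1404, 52, 83]);
translate([51, 103, 573]) cube([52, 385, 83]);
translate([1507, 103, 573]) cube([52, 385, 83]);


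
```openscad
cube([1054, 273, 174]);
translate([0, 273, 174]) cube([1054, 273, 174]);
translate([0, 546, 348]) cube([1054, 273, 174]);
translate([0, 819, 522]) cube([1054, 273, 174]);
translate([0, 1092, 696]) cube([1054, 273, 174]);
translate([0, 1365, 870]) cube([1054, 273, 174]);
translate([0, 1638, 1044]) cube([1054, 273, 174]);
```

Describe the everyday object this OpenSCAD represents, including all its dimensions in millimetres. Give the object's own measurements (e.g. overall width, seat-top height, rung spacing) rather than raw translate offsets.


A straight staircase of 7 solid steps. Each step is 1054 mm wide (x), 273 mm deep (y, the going) and 174 mm tall (the rise). The first step rests on the floor; each subsequent step sits one going further in +y and one rise higher in +z, directly behind and above the previous step with no overlap.
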